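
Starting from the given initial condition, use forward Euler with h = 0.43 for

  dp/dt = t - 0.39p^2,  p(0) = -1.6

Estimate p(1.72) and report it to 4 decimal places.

-4.4518

Euler: p_{n+1} = p_n + h·f(t_n, p_n).
t=0.000000, p=-1.600000: f=-0.998400 → p ← -1.600000 + 0.43·(-0.998400) = -2.029312
t=0.430000, p=-2.029312: f=-1.176062 → p ← -2.029312 + 0.43·(-1.176062) = -2.535019
t=0.860000, p=-2.535019: f=-1.646264 → p ← -2.535019 + 0.43·(-1.646264) = -3.242912
t=1.290000, p=-3.242912: f=-2.811427 → p ← -3.242912 + 0.43·(-2.811427) = -4.451826
p(1.72) ≈ -4.4518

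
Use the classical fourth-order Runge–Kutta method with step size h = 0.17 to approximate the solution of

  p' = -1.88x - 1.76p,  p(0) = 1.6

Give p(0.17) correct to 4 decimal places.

RK4: k1 = f(x_n, p_n); k2 = f(x_n + h/2, p_n + (h/2)·k1); k3 = f(x_n + h/2, p_n + (h/2)·k2); k4 = f(x_n + h, p_n + h·k3); p_{n+1} = p_n + (h/6)·(k1 + 2k2 + 2k3 + k4).
x=0.000000, p=1.600000:
  k1 = f(0.000000, 1.600000) = -2.816000
  k2 = f(0.085000, 1.360640) = -2.554526
  k3 = f(0.085000, 1.382865) = -2.593643
  k4 = f(0.170000, 1.159081) = -2.359582
  p ← 1.600000 + (0.17/6)·(k1 + 2k2 + 2k3 + k4) = 1.161629
p(0.17) ≈ 1.1616

1.1616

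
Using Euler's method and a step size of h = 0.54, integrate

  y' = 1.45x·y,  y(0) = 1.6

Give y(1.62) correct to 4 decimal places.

Euler: y_{n+1} = y_n + h·f(x_n, y_n).
x=0.000000, y=1.600000: f=0.000000 → y ← 1.600000 + 0.54·0.000000 = 1.600000
x=0.540000, y=1.600000: f=1.252800 → y ← 1.600000 + 0.54·1.252800 = 2.276512
x=1.080000, y=2.276512: f=3.565018 → y ← 2.276512 + 0.54·3.565018 = 4.201622
y(1.62) ≈ 4.2016

4.2016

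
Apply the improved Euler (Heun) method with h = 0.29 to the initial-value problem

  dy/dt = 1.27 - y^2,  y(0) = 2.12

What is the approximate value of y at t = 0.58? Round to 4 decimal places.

Heun: k1 = f(t_n, y_n); k2 = f(t_n + h, y_n + h·k1); y_{n+1} = y_n + (h/2)·(k1 + k2).
t=0.000000, y=2.120000:
  k1 = f(0.000000, 2.120000) = -3.224400
  k2 = f(0.290000, 1.184924) = -0.134045
  y ← 2.120000 + (0.29/2)·(-3.224400 + (-0.134045)) = 1.633025
t=0.290000, y=1.633025:
  k1 = f(0.290000, 1.633025) = -1.396772
  k2 = f(0.580000, 1.227962) = -0.237890
  y ← 1.633025 + (0.29/2)·(-1.396772 + (-0.237890)) = 1.396000
y(0.58) ≈ 1.3960

1.3960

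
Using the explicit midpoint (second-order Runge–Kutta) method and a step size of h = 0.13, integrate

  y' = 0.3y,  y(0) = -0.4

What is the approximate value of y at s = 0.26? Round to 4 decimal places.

Midpoint: k1 = f(s_n, y_n); k2 = f(s_n + h/2, y_n + (h/2)·k1); y_{n+1} = y_n + h·k2.
s=0.000000, y=-0.400000:
  k1 = f(0.000000, -0.400000) = -0.120000
  k2 = f(0.065000, -0.407800) = -0.122340
  y ← -0.400000 + 0.13·(-0.122340) = -0.415904
s=0.130000, y=-0.415904:
  k1 = f(0.130000, -0.415904) = -0.124771
  k2 = f(0.195000, -0.424014) = -0.127204
  y ← -0.415904 + 0.13·(-0.127204) = -0.432441
y(0.26) ≈ -0.4324

-0.4324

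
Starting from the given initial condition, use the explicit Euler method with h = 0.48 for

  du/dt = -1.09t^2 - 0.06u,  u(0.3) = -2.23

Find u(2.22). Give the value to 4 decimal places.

-4.7181

Euler: u_{n+1} = u_n + h·f(t_n, u_n).
t=0.300000, u=-2.230000: f=0.035700 → u ← -2.230000 + 0.48·0.035700 = -2.212864
t=0.780000, u=-2.212864: f=-0.530384 → u ← -2.212864 + 0.48·(-0.530384) = -2.467448
t=1.260000, u=-2.467448: f=-1.582437 → u ← -2.467448 + 0.48·(-1.582437) = -3.227018
t=1.740000, u=-3.227018: f=-3.106463 → u ← -3.227018 + 0.48·(-3.106463) = -4.718120
u(2.22) ≈ -4.7181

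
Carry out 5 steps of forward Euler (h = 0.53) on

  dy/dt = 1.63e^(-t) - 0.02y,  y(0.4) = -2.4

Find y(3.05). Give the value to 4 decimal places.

Euler: y_{n+1} = y_n + h·f(t_n, y_n).
t=0.400000, y=-2.400000: f=1.140622 → y ← -2.400000 + 0.53·1.140622 = -1.795471
t=0.930000, y=-1.795471: f=0.679032 → y ← -1.795471 + 0.53·0.679032 = -1.435584
t=1.460000, y=-1.435584: f=0.407257 → y ← -1.435584 + 0.53·0.407257 = -1.219737
t=1.990000, y=-1.219737: f=0.247208 → y ← -1.219737 + 0.53·0.247208 = -1.088717
t=2.520000, y=-1.088717: f=0.152924 → y ← -1.088717 + 0.53·0.152924 = -1.007668
y(3.05) ≈ -1.0077

-1.0077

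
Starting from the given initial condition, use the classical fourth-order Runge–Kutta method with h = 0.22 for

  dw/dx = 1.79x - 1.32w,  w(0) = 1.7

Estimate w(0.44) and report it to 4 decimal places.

RK4: k1 = f(x_n, w_n); k2 = f(x_n + h/2, w_n + (h/2)·k1); k3 = f(x_n + h/2, w_n + (h/2)·k2); k4 = f(x_n + h, w_n + h·k3); w_{n+1} = w_n + (h/6)·(k1 + 2k2 + 2k3 + k4).
x=0.000000, w=1.700000:
  k1 = f(0.000000, 1.700000) = -2.244000
  k2 = f(0.110000, 1.453160) = -1.721271
  k3 = f(0.110000, 1.510660) = -1.797171
  k4 = f(0.220000, 1.304622) = -1.328301
  w ← 1.700000 + (0.22/6)·(k1 + 2k2 + 2k3 + k4) = 1.310996
x=0.220000, w=1.310996:
  k1 = f(0.220000, 1.310996) = -1.336715
  k2 = f(0.330000, 1.163958) = -0.945724
  k3 = f(0.330000, 1.206967) = -1.002496
  k4 = f(0.440000, 1.090447) = -0.651790
  w ← 1.310996 + (0.22/6)·(k1 + 2k2 + 2k3 + k4) = 1.095215
w(0.44) ≈ 1.0952

1.0952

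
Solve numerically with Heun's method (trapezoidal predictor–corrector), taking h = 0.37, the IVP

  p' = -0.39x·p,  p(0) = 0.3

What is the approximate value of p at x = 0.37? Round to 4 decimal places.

0.2920

Heun: k1 = f(x_n, p_n); k2 = f(x_n + h, p_n + h·k1); p_{n+1} = p_n + (h/2)·(k1 + k2).
x=0.000000, p=0.300000:
  k1 = f(0.000000, 0.300000) = 0.000000
  k2 = f(0.370000, 0.300000) = -0.043290
  p ← 0.300000 + (0.37/2)·(0.000000 + (-0.043290)) = 0.291991
p(0.37) ≈ 0.2920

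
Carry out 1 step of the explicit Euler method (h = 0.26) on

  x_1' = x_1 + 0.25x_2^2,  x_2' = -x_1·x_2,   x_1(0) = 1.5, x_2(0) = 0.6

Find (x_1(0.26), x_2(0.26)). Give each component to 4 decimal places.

Euler on (x_1,x_2): x_1_{n+1} = x_1_n + h·x_1', x_2_{n+1} = x_2_n + h·x_2'.
0.000000: (1.500000, 0.600000); f=(1.590000, -0.900000) → (1.913400, 0.366000)
(x_1(0.26), x_2(0.26)) ≈ (1.9134, 0.3660)

1.9134, 0.3660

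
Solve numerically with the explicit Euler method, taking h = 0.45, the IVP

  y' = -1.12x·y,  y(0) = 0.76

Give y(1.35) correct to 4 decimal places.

Euler: y_{n+1} = y_n + h·f(x_n, y_n).
x=0.000000, y=0.760000: f=0.000000 → y ← 0.760000 + 0.45·0.000000 = 0.760000
x=0.450000, y=0.760000: f=-0.383040 → y ← 0.760000 + 0.45·(-0.383040) = 0.587632
x=0.900000, y=0.587632: f=-0.592333 → y ← 0.587632 + 0.45·(-0.592333) = 0.321082
y(1.35) ≈ 0.3211

0.3211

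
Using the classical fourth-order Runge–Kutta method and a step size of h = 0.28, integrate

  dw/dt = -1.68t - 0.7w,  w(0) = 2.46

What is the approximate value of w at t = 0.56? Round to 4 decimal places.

RK4: k1 = f(t_n, w_n); k2 = f(t_n + h/2, w_n + (h/2)·k1); k3 = f(t_n + h/2, w_n + (h/2)·k2); k4 = f(t_n + h, w_n + h·k3); w_{n+1} = w_n + (h/6)·(k1 + 2k2 + 2k3 + k4).
t=0.000000, w=2.460000:
  k1 = f(0.000000, 2.460000) = -1.722000
  k2 = f(0.140000, 2.218920) = -1.788444
  k3 = f(0.140000, 2.209618) = -1.781932
  k4 = f(0.280000, 1.961059) = -1.843141
  w ← 2.460000 + (0.28/6)·(k1 + 2k2 + 2k3 + k4) = 1.960392
t=0.280000, w=1.960392:
  k1 = f(0.280000, 1.960392) = -1.842674
  k2 = f(0.420000, 1.702417) = -1.897292
  k3 = f(0.420000, 1.694771) = -1.891940
  k4 = f(0.560000, 1.430649) = -1.942254
  w ← 1.960392 + (0.28/6)·(k1 + 2k2 + 2k3 + k4) = 1.430100
w(0.56) ≈ 1.4301

1.4301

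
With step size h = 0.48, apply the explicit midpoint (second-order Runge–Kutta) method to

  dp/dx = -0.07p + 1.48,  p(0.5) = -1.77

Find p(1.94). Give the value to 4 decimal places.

0.4266

Midpoint: k1 = f(x_n, p_n); k2 = f(x_n + h/2, p_n + (h/2)·k1); p_{n+1} = p_n + h·k2.
x=0.500000, p=-1.770000:
  k1 = f(0.500000, -1.770000) = 1.603900
  k2 = f(0.740000, -1.385064) = 1.576954
  p ← -1.770000 + 0.48·1.576954 = -1.013062
x=0.980000, p=-1.013062:
  k1 = f(0.980000, -1.013062) = 1.550914
  k2 = f(1.220000, -0.640842) = 1.524859
  p ← -1.013062 + 0.48·1.524859 = -0.281130
x=1.460000, p=-0.281130:
  k1 = f(1.460000, -0.281130) = 1.499679
  k2 = f(1.700000, 0.078793) = 1.474484
  p ← -0.281130 + 0.48·1.474484 = 0.426623
p(1.94) ≈ 0.4266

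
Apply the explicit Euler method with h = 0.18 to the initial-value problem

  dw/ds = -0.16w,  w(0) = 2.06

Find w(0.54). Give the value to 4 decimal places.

1.8871

Euler: w_{n+1} = w_n + h·f(s_n, w_n).
s=0.000000, w=2.060000: f=-0.329600 → w ← 2.060000 + 0.18·(-0.329600) = 2.000672
s=0.180000, w=2.000672: f=-0.320108 → w ← 2.000672 + 0.18·(-0.320108) = 1.943053
s=0.360000, w=1.943053: f=-0.310888 → w ← 1.943053 + 0.18·(-0.310888) = 1.887093
w(0.54) ≈ 1.8871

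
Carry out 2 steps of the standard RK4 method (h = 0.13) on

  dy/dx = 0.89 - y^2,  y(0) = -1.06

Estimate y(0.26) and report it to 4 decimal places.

RK4: k1 = f(x_n, y_n); k2 = f(x_n + h/2, y_n + (h/2)·k1); k3 = f(x_n + h/2, y_n + (h/2)·k2); k4 = f(x_n + h, y_n + h·k3); y_{n+1} = y_n + (h/6)·(k1 + 2k2 + 2k3 + k4).
x=0.000000, y=-1.060000:
  k1 = f(0.000000, -1.060000) = -0.233600
  k2 = f(0.065000, -1.075184) = -0.266021
  k3 = f(0.065000, -1.077291) = -0.270557
  k4 = f(0.130000, -1.095172) = -0.309403
  y ← -1.060000 + (0.13/6)·(k1 + 2k2 + 2k3 + k4) = -1.095017
x=0.130000, y=-1.095017:
  k1 = f(0.130000, -1.095017) = -0.309062
  k2 = f(0.195000, -1.115106) = -0.353461
  k3 = f(0.195000, -1.117992) = -0.359905
  k4 = f(0.260000, -1.141804) = -0.413717
  y ← -1.095017 + (0.13/6)·(k1 + 2k2 + 2k3 + k4) = -1.141589
y(0.26) ≈ -1.1416

-1.1416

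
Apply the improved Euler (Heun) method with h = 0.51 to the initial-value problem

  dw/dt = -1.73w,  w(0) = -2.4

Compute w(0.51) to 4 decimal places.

-1.2166

Heun: k1 = f(t_n, w_n); k2 = f(t_n + h, w_n + h·k1); w_{n+1} = w_n + (h/2)·(k1 + k2).
t=0.000000, w=-2.400000:
  k1 = f(0.000000, -2.400000) = 4.152000
  k2 = f(0.510000, -0.282480) = 0.488690
  w ← -2.400000 + (0.51/2)·(4.152000 + 0.488690) = -1.216624
w(0.51) ≈ -1.2166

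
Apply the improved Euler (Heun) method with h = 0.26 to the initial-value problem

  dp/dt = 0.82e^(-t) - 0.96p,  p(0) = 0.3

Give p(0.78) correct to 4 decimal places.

Heun: k1 = f(t_n, p_n); k2 = f(t_n + h, p_n + h·k1); p_{n+1} = p_n + (h/2)·(k1 + k2).
t=0.000000, p=0.300000:
  k1 = f(0.000000, 0.300000) = 0.532000
  k2 = f(0.260000, 0.438320) = 0.211475
  p ← 0.300000 + (0.26/2)·(0.532000 + 0.211475) = 0.396652
t=0.260000, p=0.396652:
  k1 = f(0.260000, 0.396652) = 0.251477
  k2 = f(0.520000, 0.462036) = 0.043953
  p ← 0.396652 + (0.26/2)·(0.251477 + 0.043953) = 0.435058
t=0.520000, p=0.435058:
  k1 = f(0.520000, 0.435058) = 0.069852
  k2 = f(0.780000, 0.453219) = -0.059197
  p ← 0.435058 + (0.26/2)·(0.069852 + (-0.059197)) = 0.436443
p(0.78) ≈ 0.4364

0.4364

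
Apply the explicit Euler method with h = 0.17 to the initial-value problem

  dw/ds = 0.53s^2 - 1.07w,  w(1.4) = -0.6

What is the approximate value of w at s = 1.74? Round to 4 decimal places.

-0.0350

Euler: w_{n+1} = w_n + h·f(s_n, w_n).
s=1.400000, w=-0.600000: f=1.680800 → w ← -0.600000 + 0.17·1.680800 = -0.314264
s=1.570000, w=-0.314264: f=1.642659 → w ← -0.314264 + 0.17·1.642659 = -0.035012
w(1.74) ≈ -0.0350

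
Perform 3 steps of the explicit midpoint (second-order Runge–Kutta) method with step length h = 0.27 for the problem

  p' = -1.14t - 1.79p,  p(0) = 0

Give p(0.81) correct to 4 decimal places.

Midpoint: k1 = f(t_n, p_n); k2 = f(t_n + h/2, p_n + (h/2)·k1); p_{n+1} = p_n + h·k2.
t=0.000000, p=0.000000:
  k1 = f(0.000000, 0.000000) = 0.000000
  k2 = f(0.135000, 0.000000) = -0.153900
  p ← 0.000000 + 0.27·(-0.153900) = -0.041553
t=0.270000, p=-0.041553:
  k1 = f(0.270000, -0.041553) = -0.233420
  k2 = f(0.405000, -0.073065) = -0.330914
  p ← -0.041553 + 0.27·(-0.330914) = -0.130900
t=0.540000, p=-0.130900:
  k1 = f(0.540000, -0.130900) = -0.381289
  k2 = f(0.675000, -0.182374) = -0.443051
  p ← -0.130900 + 0.27·(-0.443051) = -0.250524
p(0.81) ≈ -0.2505

-0.2505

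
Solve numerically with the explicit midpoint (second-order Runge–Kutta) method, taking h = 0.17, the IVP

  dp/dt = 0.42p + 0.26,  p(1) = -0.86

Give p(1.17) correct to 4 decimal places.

-0.8778

Midpoint: k1 = f(t_n, p_n); k2 = f(t_n + h/2, p_n + (h/2)·k1); p_{n+1} = p_n + h·k2.
t=1.000000, p=-0.860000:
  k1 = f(1.000000, -0.860000) = -0.101200
  k2 = f(1.085000, -0.868602) = -0.104813
  p ← -0.860000 + 0.17·(-0.104813) = -0.877818
p(1.17) ≈ -0.8778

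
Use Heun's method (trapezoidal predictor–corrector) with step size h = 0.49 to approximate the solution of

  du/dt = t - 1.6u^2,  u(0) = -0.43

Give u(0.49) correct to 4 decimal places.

Heun: k1 = f(t_n, u_n); k2 = f(t_n + h, u_n + h·k1); u_{n+1} = u_n + (h/2)·(k1 + k2).
t=0.000000, u=-0.430000:
  k1 = f(0.000000, -0.430000) = -0.295840
  k2 = f(0.490000, -0.574962) = -0.038929
  u ← -0.430000 + (0.49/2)·(-0.295840 + (-0.038929)) = -0.512018
u(0.49) ≈ -0.5120

-0.5120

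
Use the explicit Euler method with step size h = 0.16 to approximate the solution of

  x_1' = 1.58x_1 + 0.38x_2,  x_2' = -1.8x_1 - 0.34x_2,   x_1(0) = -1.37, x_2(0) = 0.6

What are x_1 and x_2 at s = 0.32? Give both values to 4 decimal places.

-2.0460, 1.3934

Euler on (x_1,x_2): x_1_{n+1} = x_1_n + h·x_1', x_2_{n+1} = x_2_n + h·x_2'.
0.000000: (-1.370000, 0.600000); f=(-1.936600, 2.262000) → (-1.679856, 0.961920)
0.160000: (-1.679856, 0.961920); f=(-2.288643, 2.696688) → (-2.046039, 1.393390)
(x_1(0.32), x_2(0.32)) ≈ (-2.0460, 1.3934)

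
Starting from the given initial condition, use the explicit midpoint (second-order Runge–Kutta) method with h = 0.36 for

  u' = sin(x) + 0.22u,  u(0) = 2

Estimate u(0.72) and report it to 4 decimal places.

2.6028

Midpoint: k1 = f(x_n, u_n); k2 = f(x_n + h/2, u_n + (h/2)·k1); u_{n+1} = u_n + h·k2.
x=0.000000, u=2.000000:
  k1 = f(0.000000, 2.000000) = 0.440000
  k2 = f(0.180000, 2.079200) = 0.636454
  u ← 2.000000 + 0.36·0.636454 = 2.229123
x=0.360000, u=2.229123:
  k1 = f(0.360000, 2.229123) = 0.842681
  k2 = f(0.540000, 2.380806) = 1.037913
  u ← 2.229123 + 0.36·1.037913 = 2.602772
u(0.72) ≈ 2.6028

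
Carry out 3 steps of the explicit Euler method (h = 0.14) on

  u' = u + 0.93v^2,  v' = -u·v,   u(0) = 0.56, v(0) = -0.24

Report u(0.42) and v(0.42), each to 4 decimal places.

Euler on (u,v): u_{n+1} = u_n + h·u', v_{n+1} = v_n + h·v'.
0.000000: (0.560000, -0.240000); f=(0.613568, 0.134400) → (0.645900, -0.221184)
0.140000: (0.645900, -0.221184); f=(0.691397, 0.142863) → (0.742695, -0.201183)
0.280000: (0.742695, -0.201183); f=(0.780337, 0.149418) → (0.851942, -0.180265)
(u(0.42), v(0.42)) ≈ (0.8519, -0.1803)

0.8519, -0.1803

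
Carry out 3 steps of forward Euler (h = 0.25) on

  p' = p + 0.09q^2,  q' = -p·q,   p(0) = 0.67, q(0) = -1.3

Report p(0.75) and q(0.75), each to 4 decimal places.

Euler on (p,q): p_{n+1} = p_n + h·p', q_{n+1} = q_n + h·q'.
0.000000: (0.670000, -1.300000); f=(0.822100, 0.871000) → (0.875525, -1.082250)
0.250000: (0.875525, -1.082250); f=(0.980939, 0.947537) → (1.120760, -0.845366)
0.500000: (1.120760, -0.845366); f=(1.185078, 0.947452) → (1.417029, -0.608503)
(p(0.75), q(0.75)) ≈ (1.4170, -0.6085)

1.4170, -0.6085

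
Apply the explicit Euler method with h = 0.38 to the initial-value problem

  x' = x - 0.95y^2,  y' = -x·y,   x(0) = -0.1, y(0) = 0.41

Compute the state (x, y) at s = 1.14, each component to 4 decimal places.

-0.5442, 0.5168

Euler on (x,y): x_{n+1} = x_n + h·x', y_{n+1} = y_n + h·y'.
0.000000: (-0.100000, 0.410000); f=(-0.259695, 0.041000) → (-0.198684, 0.425580)
0.380000: (-0.198684, 0.425580); f=(-0.370747, 0.084556) → (-0.339568, 0.457711)
0.760000: (-0.339568, 0.457711); f=(-0.538592, 0.155424) → (-0.544233, 0.516772)
(x(1.14), y(1.14)) ≈ (-0.5442, 0.5168)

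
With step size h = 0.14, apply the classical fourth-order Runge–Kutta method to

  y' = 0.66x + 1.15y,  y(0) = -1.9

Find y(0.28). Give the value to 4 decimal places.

RK4: k1 = f(x_n, y_n); k2 = f(x_n + h/2, y_n + (h/2)·k1); k3 = f(x_n + h/2, y_n + (h/2)·k2); k4 = f(x_n + h, y_n + h·k3); y_{n+1} = y_n + (h/6)·(k1 + 2k2 + 2k3 + k4).
x=0.000000, y=-1.900000:
  k1 = f(0.000000, -1.900000) = -2.185000
  k2 = f(0.070000, -2.052950) = -2.314693
  k3 = f(0.070000, -2.062028) = -2.325133
  k4 = f(0.140000, -2.225519) = -2.466946
  y ← -1.900000 + (0.14/6)·(k1 + 2k2 + 2k3 + k4) = -2.225071
x=0.140000, y=-2.225071:
  k1 = f(0.140000, -2.225071) = -2.466431
  k2 = f(0.210000, -2.397721) = -2.618779
  k3 = f(0.210000, -2.408385) = -2.631043
  k4 = f(0.280000, -2.593417) = -2.797629
  y ← -2.225071 + (0.14/6)·(k1 + 2k2 + 2k3 + k4) = -2.592890
y(0.28) ≈ -2.5929

-2.5929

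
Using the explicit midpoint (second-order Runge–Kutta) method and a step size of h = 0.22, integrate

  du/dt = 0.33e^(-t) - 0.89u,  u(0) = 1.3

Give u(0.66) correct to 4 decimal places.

0.8405

Midpoint: k1 = f(t_n, u_n); k2 = f(t_n + h/2, u_n + (h/2)·k1); u_{n+1} = u_n + h·k2.
t=0.000000, u=1.300000:
  k1 = f(0.000000, 1.300000) = -0.827000
  k2 = f(0.110000, 1.209030) = -0.780411
  u ← 1.300000 + 0.22·(-0.780411) = 1.128309
t=0.220000, u=1.128309:
  k1 = f(0.220000, 1.128309) = -0.739364
  k2 = f(0.330000, 1.046979) = -0.694567
  u ← 1.128309 + 0.22·(-0.694567) = 0.975505
t=0.440000, u=0.975505:
  k1 = f(0.440000, 0.975505) = -0.655667
  k2 = f(0.550000, 0.903381) = -0.613616
  u ← 0.975505 + 0.22·(-0.613616) = 0.840509
u(0.66) ≈ 0.8405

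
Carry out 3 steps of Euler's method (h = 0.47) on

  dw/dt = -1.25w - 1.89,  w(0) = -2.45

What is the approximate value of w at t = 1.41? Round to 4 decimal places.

-1.5778

Euler: w_{n+1} = w_n + h·f(t_n, w_n).
t=0.000000, w=-2.450000: f=1.172500 → w ← -2.450000 + 0.47·1.172500 = -1.898925
t=0.470000, w=-1.898925: f=0.483656 → w ← -1.898925 + 0.47·0.483656 = -1.671607
t=0.940000, w=-1.671607: f=0.199508 → w ← -1.671607 + 0.47·0.199508 = -1.577838
w(1.41) ≈ -1.5778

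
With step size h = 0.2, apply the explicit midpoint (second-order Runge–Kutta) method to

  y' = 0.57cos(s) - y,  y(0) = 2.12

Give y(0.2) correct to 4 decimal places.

1.8404

Midpoint: k1 = f(s_n, y_n); k2 = f(s_n + h/2, y_n + (h/2)·k1); y_{n+1} = y_n + h·k2.
s=0.000000, y=2.120000:
  k1 = f(0.000000, 2.120000) = -1.550000
  k2 = f(0.100000, 1.965000) = -1.397848
  y ← 2.120000 + 0.2·(-1.397848) = 1.840430
y(0.2) ≈ 1.8404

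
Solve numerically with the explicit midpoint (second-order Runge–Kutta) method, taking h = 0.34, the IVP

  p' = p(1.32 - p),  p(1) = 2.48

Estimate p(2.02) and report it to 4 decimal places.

Midpoint: k1 = f(x_n, p_n); k2 = f(x_n + h/2, p_n + (h/2)·k1); p_{n+1} = p_n + h·k2.
x=1.000000, p=2.480000:
  k1 = f(1.000000, 2.480000) = -2.876800
  k2 = f(1.170000, 1.990944) = -1.335812
  p ← 2.480000 + 0.34·(-1.335812) = 2.025824
x=1.340000, p=2.025824:
  k1 = f(1.340000, 2.025824) = -1.429875
  k2 = f(1.510000, 1.782745) = -0.824957
  p ← 2.025824 + 0.34·(-0.824957) = 1.745339
x=1.680000, p=1.745339:
  k1 = f(1.680000, 1.745339) = -0.742360
  k2 = f(1.850000, 1.619137) = -0.484345
  p ← 1.745339 + 0.34·(-0.484345) = 1.580661
p(2.02) ≈ 1.5807

1.5807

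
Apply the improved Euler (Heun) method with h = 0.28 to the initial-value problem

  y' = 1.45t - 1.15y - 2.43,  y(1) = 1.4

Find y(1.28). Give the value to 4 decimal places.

Heun: k1 = f(t_n, y_n); k2 = f(t_n + h, y_n + h·k1); y_{n+1} = y_n + (h/2)·(k1 + k2).
t=1.000000, y=1.400000:
  k1 = f(1.000000, 1.400000) = -2.590000
  k2 = f(1.280000, 0.674800) = -1.350020
  y ← 1.400000 + (0.28/2)·(-2.590000 + (-1.350020)) = 0.848397
y(1.28) ≈ 0.8484

0.8484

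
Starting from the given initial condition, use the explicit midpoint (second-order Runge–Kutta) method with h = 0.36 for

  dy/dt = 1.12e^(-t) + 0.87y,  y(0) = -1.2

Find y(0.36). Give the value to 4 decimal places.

Midpoint: k1 = f(t_n, y_n); k2 = f(t_n + h/2, y_n + (h/2)·k1); y_{n+1} = y_n + h·k2.
t=0.000000, y=-1.200000:
  k1 = f(0.000000, -1.200000) = 0.076000
  k2 = f(0.180000, -1.186320) = -0.096596
  y ← -1.200000 + 0.36·(-0.096596) = -1.234774
y(0.36) ≈ -1.2348

-1.2348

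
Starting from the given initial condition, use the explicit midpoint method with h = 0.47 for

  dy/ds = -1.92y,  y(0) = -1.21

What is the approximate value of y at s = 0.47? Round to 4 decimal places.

-0.6108

Midpoint: k1 = f(s_n, y_n); k2 = f(s_n + h/2, y_n + (h/2)·k1); y_{n+1} = y_n + h·k2.
s=0.000000, y=-1.210000:
  k1 = f(0.000000, -1.210000) = 2.323200
  k2 = f(0.235000, -0.664048) = 1.274972
  y ← -1.210000 + 0.47·1.274972 = -0.610763
y(0.47) ≈ -0.6108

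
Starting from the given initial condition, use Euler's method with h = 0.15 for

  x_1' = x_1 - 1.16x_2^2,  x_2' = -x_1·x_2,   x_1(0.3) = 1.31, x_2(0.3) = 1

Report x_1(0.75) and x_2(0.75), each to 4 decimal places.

Euler on (x_1,x_2): x_1_{n+1} = x_1_n + h·x_1', x_2_{n+1} = x_2_n + h·x_2'.
0.300000: (1.310000, 1.000000); f=(0.150000, -1.310000) → (1.332500, 0.803500)
0.450000: (1.332500, 0.803500); f=(0.583590, -1.070664) → (1.420038, 0.642900)
0.600000: (1.420038, 0.642900); f=(0.940586, -0.912943) → (1.561126, 0.505959)
(x_1(0.75), x_2(0.75)) ≈ (1.5611, 0.5060)

1.5611, 0.5060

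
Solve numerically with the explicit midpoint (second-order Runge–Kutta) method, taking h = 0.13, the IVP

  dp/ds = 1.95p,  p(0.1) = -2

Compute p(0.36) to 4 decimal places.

-3.3057

Midpoint: k1 = f(s_n, p_n); k2 = f(s_n + h/2, p_n + (h/2)·k1); p_{n+1} = p_n + h·k2.
s=0.100000, p=-2.000000:
  k1 = f(0.100000, -2.000000) = -3.900000
  k2 = f(0.165000, -2.253500) = -4.394325
  p ← -2.000000 + 0.13·(-4.394325) = -2.571262
s=0.230000, p=-2.571262:
  k1 = f(0.230000, -2.571262) = -5.013961
  k2 = f(0.295000, -2.897170) = -5.649481
  p ← -2.571262 + 0.13·(-5.649481) = -3.305695
p(0.36) ≈ -3.3057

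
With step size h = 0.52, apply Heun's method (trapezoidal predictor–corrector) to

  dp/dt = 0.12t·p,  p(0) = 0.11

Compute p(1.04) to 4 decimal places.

Heun: k1 = f(t_n, p_n); k2 = f(t_n + h, p_n + h·k1); p_{n+1} = p_n + (h/2)·(k1 + k2).
t=0.000000, p=0.110000:
  k1 = f(0.000000, 0.110000) = 0.000000
  k2 = f(0.520000, 0.110000) = 0.006864
  p ← 0.110000 + (0.52/2)·(0.000000 + 0.006864) = 0.111785
t=0.520000, p=0.111785:
  k1 = f(0.520000, 0.111785) = 0.006975
  k2 = f(1.040000, 0.115412) = 0.014403
  p ← 0.111785 + (0.52/2)·(0.006975 + 0.014403) = 0.117343
p(1.04) ≈ 0.1173

0.1173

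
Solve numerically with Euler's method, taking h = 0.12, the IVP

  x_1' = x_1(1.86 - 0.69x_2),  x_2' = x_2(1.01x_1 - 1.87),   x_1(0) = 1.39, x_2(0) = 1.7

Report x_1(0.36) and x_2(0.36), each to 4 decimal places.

1.7978, 1.4981

Euler on (x_1,x_2): x_1_{n+1} = x_1_n + h·x_1', x_2_{n+1} = x_2_n + h·x_2'.
0.000000: (1.390000, 1.700000); f=(0.954930, -0.792370) → (1.504592, 1.604916)
0.120000: (1.504592, 1.604916); f=(1.132368, -0.562302) → (1.640476, 1.537439)
0.240000: (1.640476, 1.537439); f=(1.311014, -0.327658) → (1.797797, 1.498120)
(x_1(0.36), x_2(0.36)) ≈ (1.7978, 1.4981)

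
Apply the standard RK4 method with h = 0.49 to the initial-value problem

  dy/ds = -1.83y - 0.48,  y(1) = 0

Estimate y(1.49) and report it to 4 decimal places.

RK4: k1 = f(s_n, y_n); k2 = f(s_n + h/2, y_n + (h/2)·k1); k3 = f(s_n + h/2, y_n + (h/2)·k2); k4 = f(s_n + h, y_n + h·k3); y_{n+1} = y_n + (h/6)·(k1 + 2k2 + 2k3 + k4).
s=1.000000, y=0.000000:
  k1 = f(1.000000, 0.000000) = -0.480000
  k2 = f(1.245000, -0.117600) = -0.264792
  k3 = f(1.245000, -0.064874) = -0.361281
  k4 = f(1.490000, -0.177027) = -0.156040
  y ← 0.000000 + (0.49/6)·(k1 + 2k2 + 2k3 + k4) = -0.154202
y(1.49) ≈ -0.1542

-0.1542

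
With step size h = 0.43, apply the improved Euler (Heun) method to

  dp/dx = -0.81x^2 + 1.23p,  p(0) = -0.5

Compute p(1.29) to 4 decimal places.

-3.1971

Heun: k1 = f(x_n, p_n); k2 = f(x_n + h, p_n + h·k1); p_{n+1} = p_n + (h/2)·(k1 + k2).
x=0.000000, p=-0.500000:
  k1 = f(0.000000, -0.500000) = -0.615000
  k2 = f(0.430000, -0.764450) = -1.090043
  p ← -0.500000 + (0.43/2)·(-0.615000 + (-1.090043)) = -0.866584
x=0.430000, p=-0.866584:
  k1 = f(0.430000, -0.866584) = -1.215667
  k2 = f(0.860000, -1.389321) = -2.307941
  p ← -0.866584 + (0.43/2)·(-1.215667 + (-2.307941)) = -1.624160
x=0.860000, p=-1.624160:
  k1 = f(0.860000, -1.624160) = -2.596793
  k2 = f(1.290000, -2.740781) = -4.719081
  p ← -1.624160 + (0.43/2)·(-2.596793 + (-4.719081)) = -3.197073
p(1.29) ≈ -3.1971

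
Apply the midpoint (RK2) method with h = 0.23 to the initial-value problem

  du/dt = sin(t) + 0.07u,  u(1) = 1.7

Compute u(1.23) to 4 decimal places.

1.9357

Midpoint: k1 = f(t_n, u_n); k2 = f(t_n + h/2, u_n + (h/2)·k1); u_{n+1} = u_n + h·k2.
t=1.000000, u=1.700000:
  k1 = f(1.000000, 1.700000) = 0.960471
  k2 = f(1.115000, 1.810454) = 1.024643
  u ← 1.700000 + 0.23·1.024643 = 1.935668
u(1.23) ≈ 1.9357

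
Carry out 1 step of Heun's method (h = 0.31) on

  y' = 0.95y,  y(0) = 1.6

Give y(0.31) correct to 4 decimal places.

2.1406

Heun: k1 = f(t_n, y_n); k2 = f(t_n + h, y_n + h·k1); y_{n+1} = y_n + (h/2)·(k1 + k2).
t=0.000000, y=1.600000:
  k1 = f(0.000000, 1.600000) = 1.520000
  k2 = f(0.310000, 2.071200) = 1.967640
  y ← 1.600000 + (0.31/2)·(1.520000 + 1.967640) = 2.140584
y(0.31) ≈ 2.1406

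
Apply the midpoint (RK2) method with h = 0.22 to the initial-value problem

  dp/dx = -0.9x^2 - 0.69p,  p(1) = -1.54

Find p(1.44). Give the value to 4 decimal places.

Midpoint: k1 = f(x_n, p_n); k2 = f(x_n + h/2, p_n + (h/2)·k1); p_{n+1} = p_n + h·k2.
x=1.000000, p=-1.540000:
  k1 = f(1.000000, -1.540000) = 0.162600
  k2 = f(1.110000, -1.522114) = -0.058631
  p ← -1.540000 + 0.22·(-0.058631) = -1.552899
x=1.220000, p=-1.552899:
  k1 = f(1.220000, -1.552899) = -0.268060
  k2 = f(1.330000, -1.582385) = -0.500164
  p ← -1.552899 + 0.22·(-0.500164) = -1.662935
p(1.44) ≈ -1.6629

-1.6629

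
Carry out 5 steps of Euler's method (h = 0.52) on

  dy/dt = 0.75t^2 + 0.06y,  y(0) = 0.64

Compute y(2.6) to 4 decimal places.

3.9765

Euler: y_{n+1} = y_n + h·f(t_n, y_n).
t=0.000000, y=0.640000: f=0.038400 → y ← 0.640000 + 0.52·0.038400 = 0.659968
t=0.520000, y=0.659968: f=0.242398 → y ← 0.659968 + 0.52·0.242398 = 0.786015
t=1.040000, y=0.786015: f=0.858361 → y ← 0.786015 + 0.52·0.858361 = 1.232363
t=1.560000, y=1.232363: f=1.899142 → y ← 1.232363 + 0.52·1.899142 = 2.219916
t=2.080000, y=2.219916: f=3.377995 → y ← 2.219916 + 0.52·3.377995 = 3.976474
y(2.6) ≈ 3.9765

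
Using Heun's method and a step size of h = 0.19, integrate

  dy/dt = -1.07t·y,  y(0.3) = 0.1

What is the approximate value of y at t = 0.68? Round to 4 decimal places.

Heun: k1 = f(t_n, y_n); k2 = f(t_n + h, y_n + h·k1); y_{n+1} = y_n + (h/2)·(k1 + k2).
t=0.300000, y=0.100000:
  k1 = f(0.300000, 0.100000) = -0.032100
  k2 = f(0.490000, 0.093901) = -0.049232
  y ← 0.100000 + (0.19/2)·(-0.032100 + (-0.049232)) = 0.092273
t=0.490000, y=0.092273:
  k1 = f(0.490000, 0.092273) = -0.048379
  k2 = f(0.680000, 0.083081) = -0.060450
  y ← 0.092273 + (0.19/2)·(-0.048379 + (-0.060450)) = 0.081935
y(0.68) ≈ 0.0819

0.0819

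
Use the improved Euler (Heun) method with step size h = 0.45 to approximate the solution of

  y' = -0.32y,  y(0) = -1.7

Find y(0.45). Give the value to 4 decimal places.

Heun: k1 = f(x_n, y_n); k2 = f(x_n + h, y_n + h·k1); y_{n+1} = y_n + (h/2)·(k1 + k2).
x=0.000000, y=-1.700000:
  k1 = f(0.000000, -1.700000) = 0.544000
  k2 = f(0.450000, -1.455200) = 0.465664
  y ← -1.700000 + (0.45/2)·(0.544000 + 0.465664) = -1.472826
y(0.45) ≈ -1.4728

-1.4728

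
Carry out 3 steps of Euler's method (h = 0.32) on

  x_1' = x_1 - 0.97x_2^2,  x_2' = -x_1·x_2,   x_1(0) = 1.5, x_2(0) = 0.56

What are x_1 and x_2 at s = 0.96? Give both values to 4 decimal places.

Euler on (x_1,x_2): x_1_{n+1} = x_1_n + h·x_1', x_2_{n+1} = x_2_n + h·x_2'.
0.000000: (1.500000, 0.560000); f=(1.195808, -0.840000) → (1.882659, 0.291200)
0.320000: (1.882659, 0.291200); f=(1.800405, -0.548230) → (2.458788, 0.115766)
0.640000: (2.458788, 0.115766); f=(2.445788, -0.284645) → (3.241440, 0.024680)
(x_1(0.96), x_2(0.96)) ≈ (3.2414, 0.0247)

3.2414, 0.0247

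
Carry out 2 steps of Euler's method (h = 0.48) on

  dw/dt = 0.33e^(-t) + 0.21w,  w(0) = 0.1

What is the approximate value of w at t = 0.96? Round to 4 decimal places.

0.3936

Euler: w_{n+1} = w_n + h·f(t_n, w_n).
t=0.000000, w=0.100000: f=0.351000 → w ← 0.100000 + 0.48·0.351000 = 0.268480
t=0.480000, w=0.268480: f=0.260579 → w ← 0.268480 + 0.48·0.260579 = 0.393558
w(0.96) ≈ 0.3936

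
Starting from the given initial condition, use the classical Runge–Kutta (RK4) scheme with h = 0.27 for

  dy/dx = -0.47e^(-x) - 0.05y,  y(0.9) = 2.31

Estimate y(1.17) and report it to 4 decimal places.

2.2341

RK4: k1 = f(x_n, y_n); k2 = f(x_n + h/2, y_n + (h/2)·k1); k3 = f(x_n + h/2, y_n + (h/2)·k2); k4 = f(x_n + h, y_n + h·k3); y_{n+1} = y_n + (h/6)·(k1 + 2k2 + 2k3 + k4).
x=0.900000, y=2.310000:
  k1 = f(0.900000, 2.310000) = -0.306588
  k2 = f(1.035000, 2.268611) = -0.280387
  k3 = f(1.035000, 2.272148) = -0.280564
  k4 = f(1.170000, 2.234248) = -0.257585
  y ← 2.310000 + (0.27/6)·(k1 + 2k2 + 2k3 + k4) = 2.234127
y(1.17) ≈ 2.2341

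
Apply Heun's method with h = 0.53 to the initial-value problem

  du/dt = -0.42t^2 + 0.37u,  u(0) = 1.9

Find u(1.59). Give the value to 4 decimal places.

2.7361

Heun: k1 = f(t_n, u_n); k2 = f(t_n + h, u_n + h·k1); u_{n+1} = u_n + (h/2)·(k1 + k2).
t=0.000000, u=1.900000:
  k1 = f(0.000000, 1.900000) = 0.703000
  k2 = f(0.530000, 2.272590) = 0.722880
  u ← 1.900000 + (0.53/2)·(0.703000 + 0.722880) = 2.277858
t=0.530000, u=2.277858:
  k1 = f(0.530000, 2.277858) = 0.724830
  k2 = f(1.060000, 2.662018) = 0.513035
  u ← 2.277858 + (0.53/2)·(0.724830 + 0.513035) = 2.605892
t=1.060000, u=2.605892:
  k1 = f(1.060000, 2.605892) = 0.492268
  k2 = f(1.590000, 2.866794) = -0.001088
  u ← 2.605892 + (0.53/2)·(0.492268 + (-0.001088)) = 2.736055
u(1.59) ≈ 2.7361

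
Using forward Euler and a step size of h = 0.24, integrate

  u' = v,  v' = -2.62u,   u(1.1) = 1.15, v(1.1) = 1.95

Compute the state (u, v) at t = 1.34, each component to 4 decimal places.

1.6180, 1.2269

Euler on (u,v): u_{n+1} = u_n + h·u', v_{n+1} = v_n + h·v'.
1.100000: (1.150000, 1.950000); f=(1.950000, -3.013000) → (1.618000, 1.226880)
(u(1.34), v(1.34)) ≈ (1.6180, 1.2269)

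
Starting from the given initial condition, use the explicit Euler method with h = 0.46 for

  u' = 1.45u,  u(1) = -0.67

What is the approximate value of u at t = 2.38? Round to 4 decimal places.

-3.1037

Euler: u_{n+1} = u_n + h·f(t_n, u_n).
t=1.000000, u=-0.670000: f=-0.971500 → u ← -0.670000 + 0.46·(-0.971500) = -1.116890
t=1.460000, u=-1.116890: f=-1.619491 → u ← -1.116890 + 0.46·(-1.619491) = -1.861856
t=1.920000, u=-1.861856: f=-2.699691 → u ← -1.861856 + 0.46·(-2.699691) = -3.103713
u(2.38) ≈ -3.1037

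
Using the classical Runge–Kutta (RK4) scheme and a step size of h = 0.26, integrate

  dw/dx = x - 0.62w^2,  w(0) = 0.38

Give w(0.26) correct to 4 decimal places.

RK4: k1 = f(x_n, w_n); k2 = f(x_n + h/2, w_n + (h/2)·k1); k3 = f(x_n + h/2, w_n + (h/2)·k2); k4 = f(x_n + h, w_n + h·k3); w_{n+1} = w_n + (h/6)·(k1 + 2k2 + 2k3 + k4).
x=0.000000, w=0.380000:
  k1 = f(0.000000, 0.380000) = -0.089528
  k2 = f(0.130000, 0.368361) = 0.045872
  k3 = f(0.130000, 0.385963) = 0.037640
  k4 = f(0.260000, 0.389786) = 0.165801
  w ← 0.380000 + (0.26/6)·(k1 + 2k2 + 2k3 + k4) = 0.390543
w(0.26) ≈ 0.3905

0.3905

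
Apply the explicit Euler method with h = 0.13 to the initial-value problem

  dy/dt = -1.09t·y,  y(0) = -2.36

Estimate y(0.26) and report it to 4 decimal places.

-2.3165

Euler: y_{n+1} = y_n + h·f(t_n, y_n).
t=0.000000, y=-2.360000: f=0.000000 → y ← -2.360000 + 0.13·0.000000 = -2.360000
t=0.130000, y=-2.360000: f=0.334412 → y ← -2.360000 + 0.13·0.334412 = -2.316526
y(0.26) ≈ -2.3165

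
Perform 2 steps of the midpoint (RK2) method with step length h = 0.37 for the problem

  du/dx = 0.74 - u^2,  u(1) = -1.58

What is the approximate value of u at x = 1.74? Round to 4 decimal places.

-7.7459

Midpoint: k1 = f(x_n, u_n); k2 = f(x_n + h/2, u_n + (h/2)·k1); u_{n+1} = u_n + h·k2.
x=1.000000, u=-1.580000:
  k1 = f(1.000000, -1.580000) = -1.756400
  k2 = f(1.185000, -1.904934) = -2.888774
  u ← -1.580000 + 0.37·(-2.888774) = -2.648846
x=1.370000, u=-2.648846:
  k1 = f(1.370000, -2.648846) = -6.276386
  k2 = f(1.555000, -3.809978) = -13.775930
  u ← -2.648846 + 0.37·(-13.775930) = -7.745940
u(1.74) ≈ -7.7459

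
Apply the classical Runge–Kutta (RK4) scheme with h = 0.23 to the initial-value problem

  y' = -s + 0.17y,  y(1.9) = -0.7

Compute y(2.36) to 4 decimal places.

-1.7746

RK4: k1 = f(s_n, y_n); k2 = f(s_n + h/2, y_n + (h/2)·k1); k3 = f(s_n + h/2, y_n + (h/2)·k2); k4 = f(s_n + h, y_n + h·k3); y_{n+1} = y_n + (h/6)·(k1 + 2k2 + 2k3 + k4).
s=1.900000, y=-0.700000:
  k1 = f(1.900000, -0.700000) = -2.019000
  k2 = f(2.015000, -0.932185) = -2.173471
  k3 = f(2.015000, -0.949949) = -2.176491
  k4 = f(2.130000, -1.200593) = -2.334101
  y ← -0.700000 + (0.23/6)·(k1 + 2k2 + 2k3 + k4) = -1.200366
s=2.130000, y=-1.200366:
  k1 = f(2.130000, -1.200366) = -2.334062
  k2 = f(2.245000, -1.468783) = -2.494693
  k3 = f(2.245000, -1.487256) = -2.497833
  k4 = f(2.360000, -1.774868) = -2.661728
  y ← -1.200366 + (0.23/6)·(k1 + 2k2 + 2k3 + k4) = -1.774632
y(2.36) ≈ -1.7746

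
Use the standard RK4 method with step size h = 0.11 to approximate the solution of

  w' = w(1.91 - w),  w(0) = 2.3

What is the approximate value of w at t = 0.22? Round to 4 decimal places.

2.1494

RK4: k1 = f(t_n, w_n); k2 = f(t_n + h/2, w_n + (h/2)·k1); k3 = f(t_n + h/2, w_n + (h/2)·k2); k4 = f(t_n + h, w_n + h·k3); w_{n+1} = w_n + (h/6)·(k1 + 2k2 + 2k3 + k4).
t=0.000000, w=2.300000:
  k1 = f(0.000000, 2.300000) = -0.897000
  k2 = f(0.055000, 2.250665) = -0.766723
  k3 = f(0.055000, 2.257830) = -0.785342
  k4 = f(0.110000, 2.213612) = -0.672080
  w ← 2.300000 + (0.11/6)·(k1 + 2k2 + 2k3 + k4) = 2.214324
t=0.110000, w=2.214324:
  k1 = f(0.110000, 2.214324) = -0.673873
  k2 = f(0.165000, 2.177261) = -0.581898
  k3 = f(0.165000, 2.182320) = -0.594290
  k4 = f(0.220000, 2.148953) = -0.513498
  w ← 2.214324 + (0.11/6)·(k1 + 2k2 + 2k3 + k4) = 2.149429
w(0.22) ≈ 2.1494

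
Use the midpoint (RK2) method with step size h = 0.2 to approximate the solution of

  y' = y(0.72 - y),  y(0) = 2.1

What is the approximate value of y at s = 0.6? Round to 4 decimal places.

1.2850

Midpoint: k1 = f(s_n, y_n); k2 = f(s_n + h/2, y_n + (h/2)·k1); y_{n+1} = y_n + h·k2.
s=0.000000, y=2.100000:
  k1 = f(0.000000, 2.100000) = -2.898000
  k2 = f(0.100000, 1.810200) = -1.973480
  y ← 2.100000 + 0.2·(-1.973480) = 1.705304
s=0.200000, y=1.705304:
  k1 = f(0.200000, 1.705304) = -1.680243
  k2 = f(0.300000, 1.537280) = -1.256388
  y ← 1.705304 + 0.2·(-1.256388) = 1.454026
s=0.400000, y=1.454026:
  k1 = f(0.400000, 1.454026) = -1.067294
  k2 = f(0.500000, 1.347297) = -0.845156
  y ← 1.454026 + 0.2·(-0.845156) = 1.284995
y(0.6) ≈ 1.2850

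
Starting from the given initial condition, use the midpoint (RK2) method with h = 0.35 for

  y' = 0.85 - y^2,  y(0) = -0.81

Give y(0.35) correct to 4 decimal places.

Midpoint: k1 = f(t_n, y_n); k2 = f(t_n + h/2, y_n + (h/2)·k1); y_{n+1} = y_n + h·k2.
t=0.000000, y=-0.810000:
  k1 = f(0.000000, -0.810000) = 0.193900
  k2 = f(0.175000, -0.776068) = 0.247719
  y ← -0.810000 + 0.35·0.247719 = -0.723298
y(0.35) ≈ -0.7233

-0.7233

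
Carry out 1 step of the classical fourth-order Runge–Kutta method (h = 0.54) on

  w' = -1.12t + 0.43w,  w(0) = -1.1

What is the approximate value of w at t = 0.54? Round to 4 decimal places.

RK4: k1 = f(t_n, w_n); k2 = f(t_n + h/2, w_n + (h/2)·k1); k3 = f(t_n + h/2, w_n + (h/2)·k2); k4 = f(t_n + h, w_n + h·k3); w_{n+1} = w_n + (h/6)·(k1 + 2k2 + 2k3 + k4).
t=0.000000, w=-1.100000:
  k1 = f(0.000000, -1.100000) = -0.473000
  k2 = f(0.270000, -1.227710) = -0.830315
  k3 = f(0.270000, -1.324185) = -0.871800
  k4 = f(0.540000, -1.570772) = -1.280232
  w ← -1.100000 + (0.54/6)·(k1 + 2k2 + 2k3 + k4) = -1.564172
w(0.54) ≈ -1.5642

-1.5642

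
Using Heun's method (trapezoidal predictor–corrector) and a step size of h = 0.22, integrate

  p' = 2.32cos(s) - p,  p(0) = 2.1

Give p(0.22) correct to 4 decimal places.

Heun: k1 = f(s_n, p_n); k2 = f(s_n + h, p_n + h·k1); p_{n+1} = p_n + (h/2)·(k1 + k2).
s=0.000000, p=2.100000:
  k1 = f(0.000000, 2.100000) = 0.220000
  k2 = f(0.220000, 2.148400) = 0.115682
  p ← 2.100000 + (0.22/2)·(0.220000 + 0.115682) = 2.136925
p(0.22) ≈ 2.1369

2.1369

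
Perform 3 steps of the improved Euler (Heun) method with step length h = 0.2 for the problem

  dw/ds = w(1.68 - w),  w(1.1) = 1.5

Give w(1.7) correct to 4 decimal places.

Heun: k1 = f(s_n, w_n); k2 = f(s_n + h, w_n + h·k1); w_{n+1} = w_n + (h/2)·(k1 + k2).
s=1.100000, w=1.500000:
  k1 = f(1.100000, 1.500000) = 0.270000
  k2 = f(1.300000, 1.554000) = 0.195804
  w ← 1.500000 + (0.2/2)·(0.270000 + 0.195804) = 1.546580
s=1.300000, w=1.546580:
  k1 = f(1.300000, 1.546580) = 0.206344
  k2 = f(1.500000, 1.587849) = 0.146322
  w ← 1.546580 + (0.2/2)·(0.206344 + 0.146322) = 1.581847
s=1.500000, w=1.581847:
  k1 = f(1.500000, 1.581847) = 0.155263
  k2 = f(1.700000, 1.612900) = 0.108226
  w ← 1.581847 + (0.2/2)·(0.155263 + 0.108226) = 1.608196
w(1.7) ≈ 1.6082

1.6082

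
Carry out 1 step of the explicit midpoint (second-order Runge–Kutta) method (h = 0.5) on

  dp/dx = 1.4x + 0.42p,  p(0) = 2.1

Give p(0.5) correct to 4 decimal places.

Midpoint: k1 = f(x_n, p_n); k2 = f(x_n + h/2, p_n + (h/2)·k1); p_{n+1} = p_n + h·k2.
x=0.000000, p=2.100000:
  k1 = f(0.000000, 2.100000) = 0.882000
  k2 = f(0.250000, 2.320500) = 1.324610
  p ← 2.100000 + 0.5·1.324610 = 2.762305
p(0.5) ≈ 2.7623

2.7623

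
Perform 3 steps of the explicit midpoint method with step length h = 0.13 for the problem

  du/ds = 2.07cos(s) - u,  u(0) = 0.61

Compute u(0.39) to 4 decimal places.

1.0620

Midpoint: k1 = f(s_n, u_n); k2 = f(s_n + h/2, u_n + (h/2)·k1); u_{n+1} = u_n + h·k2.
s=0.000000, u=0.610000:
  k1 = f(0.000000, 0.610000) = 1.460000
  k2 = f(0.065000, 0.704900) = 1.360729
  u ← 0.610000 + 0.13·1.360729 = 0.786895
s=0.130000, u=0.786895:
  k1 = f(0.130000, 0.786895) = 1.265638
  k2 = f(0.195000, 0.869161) = 1.161607
  u ← 0.786895 + 0.13·1.161607 = 0.937904
s=0.260000, u=0.937904:
  k1 = f(0.260000, 0.937904) = 1.062524
  k2 = f(0.325000, 1.006968) = 0.954669
  u ← 0.937904 + 0.13·0.954669 = 1.062011
u(0.39) ≈ 1.0620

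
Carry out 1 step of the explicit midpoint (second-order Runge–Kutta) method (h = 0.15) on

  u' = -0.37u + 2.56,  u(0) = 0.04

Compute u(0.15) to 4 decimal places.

Midpoint: k1 = f(s_n, u_n); k2 = f(s_n + h/2, u_n + (h/2)·k1); u_{n+1} = u_n + h·k2.
s=0.000000, u=0.040000:
  k1 = f(0.000000, 0.040000) = 2.545200
  k2 = f(0.075000, 0.230890) = 2.474571
  u ← 0.040000 + 0.15·2.474571 = 0.411186
u(0.15) ≈ 0.4112

0.4112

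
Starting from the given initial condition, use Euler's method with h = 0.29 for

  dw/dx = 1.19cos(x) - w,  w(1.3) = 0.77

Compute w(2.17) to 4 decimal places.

0.2124

Euler: w_{n+1} = w_n + h·f(x_n, w_n).
x=1.300000, w=0.770000: f=-0.451676 → w ← 0.770000 + 0.29·(-0.451676) = 0.639014
x=1.590000, w=0.639014: f=-0.661865 → w ← 0.639014 + 0.29·(-0.661865) = 0.447073
x=1.880000, w=0.447073: f=-0.809190 → w ← 0.447073 + 0.29·(-0.809190) = 0.212408
w(2.17) ≈ 0.2124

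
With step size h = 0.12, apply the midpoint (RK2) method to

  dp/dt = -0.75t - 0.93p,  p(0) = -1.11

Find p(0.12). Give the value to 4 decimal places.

Midpoint: k1 = f(t_n, p_n); k2 = f(t_n + h/2, p_n + (h/2)·k1); p_{n+1} = p_n + h·k2.
t=0.000000, p=-1.110000:
  k1 = f(0.000000, -1.110000) = 1.032300
  k2 = f(0.060000, -1.048062) = 0.929698
  p ← -1.110000 + 0.12·0.929698 = -0.998436
p(0.12) ≈ -0.9984

-0.9984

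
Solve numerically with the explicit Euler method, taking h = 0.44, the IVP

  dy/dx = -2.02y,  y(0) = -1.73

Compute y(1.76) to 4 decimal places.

Euler: y_{n+1} = y_n + h·f(x_n, y_n).
x=0.000000, y=-1.730000: f=3.494600 → y ← -1.730000 + 0.44·3.494600 = -0.192376
x=0.440000, y=-0.192376: f=0.388600 → y ← -0.192376 + 0.44·0.388600 = -0.021392
x=0.880000, y=-0.021392: f=0.043212 → y ← -0.021392 + 0.44·0.043212 = -0.002379
x=1.320000, y=-0.002379: f=0.004805 → y ← -0.002379 + 0.44·0.004805 = -0.000265
y(1.76) ≈ -0.0003

-0.0003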